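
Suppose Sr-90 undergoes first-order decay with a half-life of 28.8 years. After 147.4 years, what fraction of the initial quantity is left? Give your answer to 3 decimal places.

0.029

n = 147.4/28.8 ≈ 5.1181 half-lives.
Fraction remaining = (1/2)^5.1181 ≈ 0.028795.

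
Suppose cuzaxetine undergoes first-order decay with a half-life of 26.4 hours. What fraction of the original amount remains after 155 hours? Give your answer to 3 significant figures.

n = 155/26.4 ≈ 5.8712 half-lives.
Fraction remaining = (1/2)^5.8712 ≈ 0.017084.

0.0171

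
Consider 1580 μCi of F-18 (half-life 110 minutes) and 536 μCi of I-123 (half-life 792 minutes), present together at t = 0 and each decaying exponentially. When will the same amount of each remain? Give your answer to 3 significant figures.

199 minutes

Set 1580·(1/2)^(t/110) = 536·(1/2)^(t/792).
Taking log₂: log₂(1580/536) = t·(1/110 − 1/792).
log₂(2.9478) = 1.5596; 1/110 − 1/792 = 0.0078283.
t = 1.5596 / 0.0078283 ≈ 199.23 minutes.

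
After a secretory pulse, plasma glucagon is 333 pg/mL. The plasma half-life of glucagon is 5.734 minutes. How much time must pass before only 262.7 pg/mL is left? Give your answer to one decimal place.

Fraction remaining = 262.7/333 ≈ 0.78889.
n = log₂(333/262.7) = ln(1.2676)/ln 2 ≈ 0.34211 half-lives.
t = n × t½ = 0.34211 × 5.734 ≈ 1.9616 minutes.

2.0 minutes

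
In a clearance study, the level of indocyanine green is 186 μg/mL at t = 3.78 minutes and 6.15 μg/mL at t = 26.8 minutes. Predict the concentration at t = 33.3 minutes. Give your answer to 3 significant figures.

2.35 μg/mL

Over Δt = 26.8 − 3.78 = 23.02 minutes, the level fell by a factor of 186/6.15 ≈ 30.244.
n = log₂(30.244) ≈ 4.9186 half-lives, so t½ = 23.02/4.9186 ≈ 4.6802 minutes.
From t = 26.8 to t = 33.3: 6.15 × (1/2)^((33.3−26.8)/4.6802) ≈ 2.3485 μg/mL.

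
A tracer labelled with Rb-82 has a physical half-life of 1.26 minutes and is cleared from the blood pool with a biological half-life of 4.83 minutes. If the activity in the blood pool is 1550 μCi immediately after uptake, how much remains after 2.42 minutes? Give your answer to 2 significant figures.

290 μCi

1/t_eff = 1/t_phys + 1/t_biol = 1/1.26 + 1/4.83 = 1.0007 per minute.
t_eff = 1.26 × 4.83 / (1.26 + 4.83) ≈ 0.99931 minutes.
Remaining = 1550 × (1/2)^(2.42/0.99931) = 1550 × (1/2)^2.4217 ≈ 289.29 μCi.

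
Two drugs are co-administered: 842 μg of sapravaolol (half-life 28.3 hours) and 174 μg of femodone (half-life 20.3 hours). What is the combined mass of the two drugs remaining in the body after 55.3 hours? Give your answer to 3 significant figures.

sapravaolol: 842 × (1/2)^(55.3/28.3) = 842 × (1/2)^1.9541 ≈ 217.31 μg.
femodone: 174 × (1/2)^(55.3/20.3) = 174 × (1/2)^2.7241 ≈ 26.333 μg.
Total = 217.31 + 26.333 ≈ 243.64 μg.

244 μg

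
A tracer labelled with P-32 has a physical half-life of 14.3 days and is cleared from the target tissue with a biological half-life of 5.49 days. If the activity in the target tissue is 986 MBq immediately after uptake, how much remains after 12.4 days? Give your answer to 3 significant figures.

1/t_eff = 1/t_phys + 1/t_biol = 1/14.3 + 1/5.49 = 0.25208 per day.
t_eff = 14.3 × 5.49 / (14.3 + 5.49) ≈ 3.967 days.
Remaining = 986 × (1/2)^(12.4/3.967) = 986 × (1/2)^3.1258 ≈ 112.96 MBq.

113 MBq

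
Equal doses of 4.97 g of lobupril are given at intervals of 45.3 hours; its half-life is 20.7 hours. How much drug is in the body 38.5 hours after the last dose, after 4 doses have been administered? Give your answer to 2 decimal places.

1.75 g

The 4 doses were given 174.4, 129.1, 83.8, 38.5 hours ago.
Total = 4.97·(1/2)^(174.4/20.7) + 4.97·(1/2)^(129.1/20.7) + 4.97·(1/2)^(83.8/20.7) + 4.97·(1/2)^(38.5/20.7)
      = 0.014459 + 0.065905 + 0.3004 + 1.3692 ≈ 1.75 g.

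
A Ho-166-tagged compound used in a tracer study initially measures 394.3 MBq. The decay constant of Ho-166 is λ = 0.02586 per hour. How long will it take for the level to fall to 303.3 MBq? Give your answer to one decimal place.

10.1 hours

t½ = ln 2 / λ = 0.69315 / 0.02586 ≈ 26.804 hours.
Fraction remaining = 303.3/394.3 ≈ 0.76921.
n = log₂(394.3/303.3) = ln(1.3)/ln 2 ≈ 0.37855 half-lives.
t = n × t½ = 0.37855 × 26.804 ≈ 10.147 hours.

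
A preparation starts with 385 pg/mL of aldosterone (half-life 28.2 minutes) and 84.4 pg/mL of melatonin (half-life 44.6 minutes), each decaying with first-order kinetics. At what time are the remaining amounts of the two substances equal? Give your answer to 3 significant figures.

Set 385·(1/2)^(t/28.2) = 84.4·(1/2)^(t/44.6).
Taking log₂: log₂(385/84.4) = t·(1/28.2 − 1/44.6).
log₂(4.5616) = 2.1895; 1/28.2 − 1/44.6 = 0.013039.
t = 2.1895 / 0.013039 ≈ 167.92 minutes.

168 minutes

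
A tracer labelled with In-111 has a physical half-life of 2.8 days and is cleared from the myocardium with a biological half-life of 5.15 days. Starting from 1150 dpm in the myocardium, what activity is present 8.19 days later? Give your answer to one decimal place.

50.3 dpm

1/t_eff = 1/t_phys + 1/t_biol = 1/2.8 + 1/5.15 = 0.55132 per day.
t_eff = 2.8 × 5.15 / (2.8 + 5.15) ≈ 1.8138 days.
Remaining = 1150 × (1/2)^(8.19/1.8138) = 1150 × (1/2)^4.5153 ≈ 50.287 dpm.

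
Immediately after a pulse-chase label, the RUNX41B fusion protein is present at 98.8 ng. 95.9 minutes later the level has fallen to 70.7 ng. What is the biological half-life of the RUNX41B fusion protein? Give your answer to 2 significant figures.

A/A₀ = 70.7/98.8 ≈ 0.71559.
n = log₂(1.3975) ≈ 0.4828 half-lives elapsed in 95.9 minutes.
t½ = 95.9/0.4828 ≈ 198.63 minutes.

200 minutes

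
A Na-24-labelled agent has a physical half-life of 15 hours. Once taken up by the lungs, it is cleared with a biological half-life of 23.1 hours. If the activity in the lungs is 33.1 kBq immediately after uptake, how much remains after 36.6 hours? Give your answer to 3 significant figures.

1/t_eff = 1/t_phys + 1/t_biol = 1/15 + 1/23.1 = 0.10996 per hour.
t_eff = 15 × 23.1 / (15 + 23.1) ≈ 9.0945 hours.
Remaining = 33.1 × (1/2)^(36.6/9.0945) = 33.1 × (1/2)^4.0244 ≈ 2.034 kBq.

2.03 kBq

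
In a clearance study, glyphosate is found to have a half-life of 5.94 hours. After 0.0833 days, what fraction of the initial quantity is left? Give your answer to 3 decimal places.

0.792

0.0833 days = 1.9992 hours.
n = 1.9992/5.94 ≈ 0.33657 half-lives.
Fraction remaining = (1/2)^0.33657 ≈ 0.79192.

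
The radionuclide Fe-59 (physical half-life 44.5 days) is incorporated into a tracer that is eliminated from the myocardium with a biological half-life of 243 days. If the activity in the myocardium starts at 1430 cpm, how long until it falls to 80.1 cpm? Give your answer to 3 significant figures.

1/t_eff = 1/t_phys + 1/t_biol = 1/44.5 + 1/243 = 0.026587 per day.
t_eff = 44.5 × 243 / (44.5 + 243) ≈ 37.612 days.
n = log₂(1430/80.1) ≈ 4.1581; t = 4.1581 × 37.612 ≈ 156.39 days.

156 days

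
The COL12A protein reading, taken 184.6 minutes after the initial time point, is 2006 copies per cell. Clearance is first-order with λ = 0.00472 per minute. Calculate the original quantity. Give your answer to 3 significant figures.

4790 copies per cell

t½ = ln 2 / λ = 0.69315 / 0.00472 ≈ 146.85 minutes.
Number of half-lives elapsed: n = 184.6/146.85 ≈ 1.257.
A₀ = A × 2^n = 2006 × 2^1.257 = 2006 × 2.39 ≈ 4794.4 copies per cell.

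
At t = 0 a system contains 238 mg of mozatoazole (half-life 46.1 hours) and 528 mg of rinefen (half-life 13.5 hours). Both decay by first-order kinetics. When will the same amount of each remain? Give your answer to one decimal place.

21.9 hours

Set 238·(1/2)^(t/46.1) = 528·(1/2)^(t/13.5).
Taking log₂: log₂(238/528) = t·(1/46.1 − 1/13.5).
log₂(0.45076) = -1.1496; 1/46.1 − 1/13.5 = -0.052382.
t = -1.1496 / -0.052382 ≈ 21.946 hours.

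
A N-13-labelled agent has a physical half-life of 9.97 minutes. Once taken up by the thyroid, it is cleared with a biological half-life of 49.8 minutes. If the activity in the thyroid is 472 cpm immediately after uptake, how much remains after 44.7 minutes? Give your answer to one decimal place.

11.3 cpm

1/t_eff = 1/t_phys + 1/t_biol = 1/9.97 + 1/49.8 = 0.12038 per minute.
t_eff = 9.97 × 49.8 / (9.97 + 49.8) ≈ 8.3069 minutes.
Remaining = 472 × (1/2)^(44.7/8.3069) = 472 × (1/2)^5.381 ≈ 11.326 cpm.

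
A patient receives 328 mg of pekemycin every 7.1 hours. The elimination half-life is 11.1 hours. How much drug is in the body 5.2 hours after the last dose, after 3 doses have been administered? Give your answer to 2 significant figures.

The 3 doses were given 19.4, 12.3, 5.2 hours ago.
Total = 328·(1/2)^(19.4/11.1) + 328·(1/2)^(12.3/11.1) + 328·(1/2)^(5.2/11.1)
      = 97.667 + 152.16 + 237.06 ≈ 486.88 mg.

490 mg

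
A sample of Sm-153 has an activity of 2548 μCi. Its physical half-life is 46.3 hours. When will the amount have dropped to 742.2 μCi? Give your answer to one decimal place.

82.4 hours

Fraction remaining = 742.2/2548 ≈ 0.29129.
n = log₂(2548/742.2) = ln(3.433)/ln 2 ≈ 1.7795 half-lives.
t = n × t½ = 1.7795 × 46.3 ≈ 82.39 hours.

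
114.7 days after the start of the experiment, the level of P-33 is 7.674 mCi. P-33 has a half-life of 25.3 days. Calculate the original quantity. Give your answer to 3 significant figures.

Number of half-lives elapsed: n = 114.7/25.3 ≈ 4.5336.
A₀ = A × 2^n = 7.674 × 2^4.5336 = 7.674 × 23.161 ≈ 177.73 mCi.

178 mCi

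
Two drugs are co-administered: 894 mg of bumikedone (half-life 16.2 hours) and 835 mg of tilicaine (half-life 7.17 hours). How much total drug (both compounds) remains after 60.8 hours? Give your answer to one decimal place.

68.6 mg

bumikedone: 894 × (1/2)^(60.8/16.2) = 894 × (1/2)^3.7531 ≈ 66.305 mg.
tilicaine: 835 × (1/2)^(60.8/7.17) = 835 × (1/2)^8.4798 ≈ 2.3389 mg.
Total = 66.305 + 2.3389 ≈ 68.644 mg.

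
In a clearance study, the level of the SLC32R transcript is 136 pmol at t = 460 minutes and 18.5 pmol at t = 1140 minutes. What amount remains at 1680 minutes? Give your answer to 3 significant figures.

3.79 pmol

Over Δt = 1140 − 460 = 680 minutes, the level fell by a factor of 136/18.5 ≈ 7.3514.
n = log₂(7.3514) ≈ 2.878 half-lives, so t½ = 680/2.878 ≈ 236.27 minutes.
From t = 1140 to t = 1680: 18.5 × (1/2)^((1680−1140)/236.27) ≈ 3.7947 pmol.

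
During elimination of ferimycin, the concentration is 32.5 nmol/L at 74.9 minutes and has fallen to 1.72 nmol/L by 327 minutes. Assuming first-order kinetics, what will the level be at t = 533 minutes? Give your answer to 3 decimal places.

Over Δt = 327 − 74.9 = 252.1 minutes, the level fell by a factor of 32.5/1.72 ≈ 18.895.
n = log₂(18.895) ≈ 4.24 half-lives, so t½ = 252.1/4.24 ≈ 59.458 minutes.
From t = 327 to t = 533: 1.72 × (1/2)^((533−327)/59.458) ≈ 0.1558 nmol/L.

0.156 nmol/L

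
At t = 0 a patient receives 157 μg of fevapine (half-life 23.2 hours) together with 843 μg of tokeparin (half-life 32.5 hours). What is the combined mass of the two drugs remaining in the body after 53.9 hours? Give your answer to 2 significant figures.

300 μg

fevapine: 157 × (1/2)^(53.9/23.2) = 157 × (1/2)^2.3233 ≈ 31.371 μg.
tokeparin: 843 × (1/2)^(53.9/32.5) = 843 × (1/2)^1.6585 ≈ 267.04 μg.
Total = 31.371 + 267.04 ≈ 298.41 μg.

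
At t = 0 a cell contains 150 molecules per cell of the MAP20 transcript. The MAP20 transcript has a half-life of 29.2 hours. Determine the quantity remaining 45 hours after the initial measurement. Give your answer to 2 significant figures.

52 molecules per cell

Number of half-lives: n = 45/29.2 ≈ 1.5411.
Remaining = 150 × (1/2)^1.5411 = 150 × 0.34362 ≈ 51.544 molecules per cell.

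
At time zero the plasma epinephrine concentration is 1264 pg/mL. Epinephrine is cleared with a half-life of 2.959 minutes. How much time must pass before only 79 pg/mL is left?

11.836 minutes

79/1264 = 1/16, so 4 half-lives have elapsed.
t = 4 × 2.959 = 11.836 minutes.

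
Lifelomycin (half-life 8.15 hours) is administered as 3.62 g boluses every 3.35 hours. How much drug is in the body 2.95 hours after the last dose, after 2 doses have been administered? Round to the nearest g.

The 2 doses were given 6.3, 2.95 hours ago.
Total = 3.62·(1/2)^(6.3/8.15) + 3.62·(1/2)^(2.95/8.15)
      = 2.1184 + 2.8167 ≈ 4.9352 g.

5 g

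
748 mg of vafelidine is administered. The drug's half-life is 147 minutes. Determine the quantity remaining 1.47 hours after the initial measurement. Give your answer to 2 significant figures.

Convert the elapsed time: 1.47 hours = 88.2 minutes.
Number of half-lives: n = 88.2/147 ≈ 0.6.
Remaining = 748 × (1/2)^0.6 = 748 × 0.65975 ≈ 493.5 mg.

490 mg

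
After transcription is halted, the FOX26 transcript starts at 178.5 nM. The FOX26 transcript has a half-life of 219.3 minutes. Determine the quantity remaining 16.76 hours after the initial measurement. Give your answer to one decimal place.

7.4 nM

Convert the elapsed time: 16.76 hours = 1005.6 minutes.
Number of half-lives: n = 1005.6/219.3 ≈ 4.5855.
Remaining = 178.5 × (1/2)^4.5855 = 178.5 × 0.041651 ≈ 7.4347 nM.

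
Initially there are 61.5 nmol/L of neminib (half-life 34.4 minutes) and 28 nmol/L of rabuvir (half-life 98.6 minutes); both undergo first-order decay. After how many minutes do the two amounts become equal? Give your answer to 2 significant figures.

60 minutes

Set 61.5·(1/2)^(t/34.4) = 28·(1/2)^(t/98.6).
Taking log₂: log₂(61.5/28) = t·(1/34.4 − 1/98.6).
log₂(2.1964) = 1.1352; 1/34.4 − 1/98.6 = 0.018928.
t = 1.1352 / 0.018928 ≈ 59.973 minutes.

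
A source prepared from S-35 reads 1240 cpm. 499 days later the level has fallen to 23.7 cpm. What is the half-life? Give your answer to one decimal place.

A/A₀ = 23.7/1240 ≈ 0.019113.
n = log₂(52.321) ≈ 5.7093 half-lives elapsed in 499 days.
t½ = 499/5.7093 ≈ 87.401 days.

87.4 days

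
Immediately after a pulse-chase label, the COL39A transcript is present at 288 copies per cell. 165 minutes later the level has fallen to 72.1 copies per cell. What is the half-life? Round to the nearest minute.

A/A₀ = 72.1/288 ≈ 0.25035.
n = log₂(3.9945) ≈ 1.998 half-lives elapsed in 165 minutes.
t½ = 165/1.998 ≈ 82.583 minutes.

83 minutes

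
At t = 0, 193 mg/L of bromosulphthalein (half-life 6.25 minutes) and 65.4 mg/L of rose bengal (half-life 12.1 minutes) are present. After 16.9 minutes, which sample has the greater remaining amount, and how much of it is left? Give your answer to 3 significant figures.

bromosulphthalein, 29.6 mg/L

bromosulphthalein: 193 × (1/2)^2.704 ≈ 29.619 mg/L.
rose bengal: 65.4 × (1/2)^1.3967 ≈ 24.839 mg/L.
Bromosulphthalein has more remaining, at ≈ 29.619 mg/L.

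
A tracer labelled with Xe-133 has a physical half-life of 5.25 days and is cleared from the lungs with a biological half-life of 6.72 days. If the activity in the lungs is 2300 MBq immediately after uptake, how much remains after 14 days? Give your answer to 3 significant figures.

85.5 MBq

1/t_eff = 1/t_phys + 1/t_biol = 1/5.25 + 1/6.72 = 0.33929 per day.
t_eff = 5.25 × 6.72 / (5.25 + 6.72) ≈ 2.9474 days.
Remaining = 2300 × (1/2)^(14/2.9474) = 2300 × (1/2)^4.75 ≈ 85.474 MBq.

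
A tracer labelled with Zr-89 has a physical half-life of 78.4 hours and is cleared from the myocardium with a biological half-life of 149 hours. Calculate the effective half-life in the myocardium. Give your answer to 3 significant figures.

51.4 hours

1/t_eff = 1/t_phys + 1/t_biol = 1/78.4 + 1/149 = 0.019467 per hour.
t_eff = 78.4 × 149 / (78.4 + 149) ≈ 51.37 hours.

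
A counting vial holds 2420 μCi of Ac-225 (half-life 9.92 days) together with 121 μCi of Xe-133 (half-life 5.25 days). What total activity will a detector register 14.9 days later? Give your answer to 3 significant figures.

871 μCi

Ac-225: 2420 × (1/2)^(14.9/9.92) = 2420 × (1/2)^1.502 ≈ 854.4 μCi.
Xe-133: 121 × (1/2)^(14.9/5.25) = 121 × (1/2)^2.8381 ≈ 16.921 μCi.
Total = 854.4 + 16.921 ≈ 871.33 μCi.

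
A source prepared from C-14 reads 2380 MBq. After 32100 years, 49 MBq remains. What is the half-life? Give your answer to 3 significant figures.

A/A₀ = 49/2380 ≈ 0.020588.
n = log₂(48.571) ≈ 5.602 half-lives elapsed in 32100 years.
t½ = 32100/5.602 ≈ 5730.1 years.

5730 years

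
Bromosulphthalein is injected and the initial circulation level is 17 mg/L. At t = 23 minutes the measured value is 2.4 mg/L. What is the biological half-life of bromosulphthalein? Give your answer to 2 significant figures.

A/A₀ = 2.4/17 ≈ 0.14118.
n = log₂(7.0833) ≈ 2.8244 half-lives elapsed in 23 minutes.
t½ = 23/2.8244 ≈ 8.1432 minutes.

8.1 minutes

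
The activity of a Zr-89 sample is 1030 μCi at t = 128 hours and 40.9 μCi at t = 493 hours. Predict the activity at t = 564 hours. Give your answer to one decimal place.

Over Δt = 493 − 128 = 365 hours, the level fell by a factor of 1030/40.9 ≈ 25.183.
n = log₂(25.183) ≈ 4.6544 half-lives, so t½ = 365/4.6544 ≈ 78.42 hours.
From t = 493 to t = 564: 40.9 × (1/2)^((564−493)/78.42) ≈ 21.836 μCi.

21.8 μCi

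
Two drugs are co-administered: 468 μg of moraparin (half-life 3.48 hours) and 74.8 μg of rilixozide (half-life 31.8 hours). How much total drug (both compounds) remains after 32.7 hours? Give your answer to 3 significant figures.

moraparin: 468 × (1/2)^(32.7/3.48) = 468 × (1/2)^9.3966 ≈ 0.69439 μg.
rilixozide: 74.8 × (1/2)^(32.7/31.8) = 74.8 × (1/2)^1.0283 ≈ 36.673 μg.
Total = 0.69439 + 36.673 ≈ 37.368 μg.

37.4 μg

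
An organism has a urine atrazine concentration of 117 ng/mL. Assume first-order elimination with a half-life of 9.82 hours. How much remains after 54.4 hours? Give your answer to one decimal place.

Number of half-lives: n = 54.4/9.82 ≈ 5.5397.
Remaining = 117 × (1/2)^5.5397 = 117 × 0.021497 ≈ 2.5152 ng/mL.

2.5 ng/mL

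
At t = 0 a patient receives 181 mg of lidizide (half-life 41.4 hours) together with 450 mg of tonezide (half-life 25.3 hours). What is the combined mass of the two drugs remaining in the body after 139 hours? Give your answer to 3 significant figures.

27.6 mg

lidizide: 181 × (1/2)^(139/41.4) = 181 × (1/2)^3.3575 ≈ 17.659 mg.
tonezide: 450 × (1/2)^(139/25.3) = 450 × (1/2)^5.4941 ≈ 9.9846 mg.
Total = 17.659 + 9.9846 ≈ 27.644 mg.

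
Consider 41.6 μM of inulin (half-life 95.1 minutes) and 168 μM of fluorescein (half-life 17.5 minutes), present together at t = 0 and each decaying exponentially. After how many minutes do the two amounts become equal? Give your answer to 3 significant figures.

43.2 minutes

Set 41.6·(1/2)^(t/95.1) = 168·(1/2)^(t/17.5).
Taking log₂: log₂(41.6/168) = t·(1/95.1 − 1/17.5).
log₂(0.24762) = -2.0138; 1/95.1 − 1/17.5 = -0.046628.
t = -2.0138 / -0.046628 ≈ 43.189 minutes.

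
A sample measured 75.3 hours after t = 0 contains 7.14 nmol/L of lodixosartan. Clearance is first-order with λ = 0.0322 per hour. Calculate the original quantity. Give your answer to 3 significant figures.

t½ = ln 2 / λ = 0.69315 / 0.0322 ≈ 21.526 hours.
Number of half-lives elapsed: n = 75.3/21.526 ≈ 3.498.
A₀ = A × 2^n = 7.14 × 2^3.498 = 7.14 × 11.298 ≈ 80.67 nmol/L.

80.7 nmol/L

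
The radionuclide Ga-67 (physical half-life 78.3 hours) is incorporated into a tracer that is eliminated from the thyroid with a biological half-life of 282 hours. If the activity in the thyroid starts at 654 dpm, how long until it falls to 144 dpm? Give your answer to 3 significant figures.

134 hours

1/t_eff = 1/t_phys + 1/t_biol = 1/78.3 + 1/282 = 0.016317 per hour.
t_eff = 78.3 × 282 / (78.3 + 282) ≈ 61.284 hours.
n = log₂(654/144) ≈ 2.1832; t = 2.1832 × 61.284 ≈ 133.8 hours.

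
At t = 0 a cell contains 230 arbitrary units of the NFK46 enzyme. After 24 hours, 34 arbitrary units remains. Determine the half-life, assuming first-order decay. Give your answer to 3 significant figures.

8.70 hours

A/A₀ = 34/230 ≈ 0.14783.
n = log₂(6.7647) ≈ 2.758 half-lives elapsed in 24 hours.
t½ = 24/2.758 ≈ 8.7019 hours.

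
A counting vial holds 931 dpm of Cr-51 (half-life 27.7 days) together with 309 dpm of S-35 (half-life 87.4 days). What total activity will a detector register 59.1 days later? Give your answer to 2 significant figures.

410 dpm

Cr-51: 931 × (1/2)^(59.1/27.7) = 931 × (1/2)^2.1336 ≈ 212.17 dpm.
S-35: 309 × (1/2)^(59.1/87.4) = 309 × (1/2)^0.6762 ≈ 193.38 dpm.
Total = 212.17 + 193.38 ≈ 405.54 dpm.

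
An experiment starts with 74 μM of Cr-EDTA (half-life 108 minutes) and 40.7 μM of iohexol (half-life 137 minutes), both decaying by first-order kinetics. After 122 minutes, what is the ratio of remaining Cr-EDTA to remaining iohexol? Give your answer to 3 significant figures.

1.54

Cr-EDTA: 74 × (1/2)^(122/108) = 74 × (1/2)^1.1296 ≈ 33.82 μM.
iohexol: 40.7 × (1/2)^(122/137) = 40.7 × (1/2)^0.89051 ≈ 21.955 μM.
Ratio ≈ 33.82 / 21.955 ≈ 1.5405.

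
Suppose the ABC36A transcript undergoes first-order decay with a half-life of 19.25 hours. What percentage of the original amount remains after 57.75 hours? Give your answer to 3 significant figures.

n = 57.75/19.25 ≈ 3 half-lives.
Fraction remaining = (1/2)^3 ≈ 0.125, i.e. 12.5%.

12.5%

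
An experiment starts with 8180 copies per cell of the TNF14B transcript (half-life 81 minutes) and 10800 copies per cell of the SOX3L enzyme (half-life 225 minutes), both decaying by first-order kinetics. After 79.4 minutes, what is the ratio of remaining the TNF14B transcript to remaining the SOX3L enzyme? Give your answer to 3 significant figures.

0.490

TNF14B transcript: 8180 × (1/2)^(79.4/81) = 8180 × (1/2)^0.98025 ≈ 4146.4 copies per cell.
SOX3L enzyme: 10800 × (1/2)^(79.4/225) = 10800 × (1/2)^0.35289 ≈ 8456.6 copies per cell.
Ratio ≈ 4146.4 / 8456.6 ≈ 0.49032.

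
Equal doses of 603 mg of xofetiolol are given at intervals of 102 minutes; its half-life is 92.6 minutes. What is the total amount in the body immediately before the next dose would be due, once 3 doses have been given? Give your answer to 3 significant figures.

The 3 doses were given 306, 204, 102 minutes ago.
Total = 603·(1/2)^(306/92.6) + 603·(1/2)^(204/92.6) + 603·(1/2)^(102/92.6)
      = 61.031 + 130.96 + 281.01 ≈ 473.01 mg.

473 mg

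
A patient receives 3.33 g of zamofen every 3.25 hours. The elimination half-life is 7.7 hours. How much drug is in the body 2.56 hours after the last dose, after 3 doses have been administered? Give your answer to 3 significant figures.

The 3 doses were given 9.06, 5.81, 2.56 hours ago.
Total = 3.33·(1/2)^(9.06/7.7) + 3.33·(1/2)^(5.81/7.7) + 3.33·(1/2)^(2.56/7.7)
      = 1.4731 + 1.9738 + 2.6446 ≈ 6.0916 g.

6.09 g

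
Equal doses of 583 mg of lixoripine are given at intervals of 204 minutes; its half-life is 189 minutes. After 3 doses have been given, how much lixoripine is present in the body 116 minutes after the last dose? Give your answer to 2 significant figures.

650 mg

The 3 doses were given 524, 320, 116 minutes ago.
Total = 583·(1/2)^(524/189) + 583·(1/2)^(320/189) + 583·(1/2)^(116/189)
      = 85.323 + 180.3 + 380.99 ≈ 646.61 mg.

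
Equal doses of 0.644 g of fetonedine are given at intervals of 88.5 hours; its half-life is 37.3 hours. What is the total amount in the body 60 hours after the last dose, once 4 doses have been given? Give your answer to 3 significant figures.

0.261 g

The 4 doses were given 325.5, 237, 148.5, 60 hours ago.
Total = 0.644·(1/2)^(325.5/37.3) + 0.644·(1/2)^(237/37.3) + 0.644·(1/2)^(148.5/37.3) + 0.644·(1/2)^(60/37.3)
      = 0.0015203 + 0.0078736 + 0.040777 + 0.21118 ≈ 0.26135 g.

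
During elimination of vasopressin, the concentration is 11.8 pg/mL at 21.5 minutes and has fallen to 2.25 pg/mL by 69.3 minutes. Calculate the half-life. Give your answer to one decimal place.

20.0 minutes

Over Δt = 69.3 − 21.5 = 47.8 minutes, the level fell by a factor of 11.8/2.25 ≈ 5.2444.
n = log₂(5.2444) ≈ 2.3908 half-lives, so t½ = 47.8/2.3908 ≈ 19.993 minutes.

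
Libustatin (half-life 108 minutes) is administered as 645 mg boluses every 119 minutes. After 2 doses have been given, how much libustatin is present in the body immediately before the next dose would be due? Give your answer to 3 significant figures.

441 mg

The 2 doses were given 238, 119 minutes ago.
Total = 645·(1/2)^(238/108) + 645·(1/2)^(119/108)
      = 140.02 + 300.52 ≈ 440.53 mg.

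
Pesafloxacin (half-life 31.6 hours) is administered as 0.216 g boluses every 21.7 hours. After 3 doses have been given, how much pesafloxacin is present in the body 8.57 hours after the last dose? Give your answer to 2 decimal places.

0.36 g

The 3 doses were given 51.97, 30.27, 8.57 hours ago.
Total = 0.216·(1/2)^(51.97/31.6) + 0.216·(1/2)^(30.27/31.6) + 0.216·(1/2)^(8.57/31.6)
      = 0.069083 + 0.1112 + 0.17898 ≈ 0.35926 g.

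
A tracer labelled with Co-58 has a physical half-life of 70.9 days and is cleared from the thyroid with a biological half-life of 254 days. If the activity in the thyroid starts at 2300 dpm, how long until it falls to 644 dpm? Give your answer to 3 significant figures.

102 days

1/t_eff = 1/t_phys + 1/t_biol = 1/70.9 + 1/254 = 0.018041 per day.
t_eff = 70.9 × 254 / (70.9 + 254) ≈ 55.428 days.
n = log₂(2300/644) ≈ 1.8365; t = 1.8365 × 55.428 ≈ 101.79 days.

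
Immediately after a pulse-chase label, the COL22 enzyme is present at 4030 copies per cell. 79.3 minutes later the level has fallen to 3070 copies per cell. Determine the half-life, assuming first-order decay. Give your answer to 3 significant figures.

A/A₀ = 3070/4030 ≈ 0.76179.
n = log₂(1.3127) ≈ 0.39254 half-lives elapsed in 79.3 minutes.
t½ = 79.3/0.39254 ≈ 202.02 minutes.

202 minutes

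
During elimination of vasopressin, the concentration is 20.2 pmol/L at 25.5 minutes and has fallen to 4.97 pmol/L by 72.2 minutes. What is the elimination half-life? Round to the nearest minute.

23 minutes

Over Δt = 72.2 − 25.5 = 46.7 minutes, the level fell by a factor of 20.2/4.97 ≈ 4.0644.
n = log₂(4.0644) ≈ 2.023 half-lives, so t½ = 46.7/2.023 ≈ 23.084 minutes.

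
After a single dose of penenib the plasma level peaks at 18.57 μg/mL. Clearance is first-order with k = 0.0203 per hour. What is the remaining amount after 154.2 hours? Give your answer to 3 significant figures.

t½ = ln 2 / k = 0.69315 / 0.0203 ≈ 34.145 hours.
Number of half-lives: n = 154.2/34.145 ≈ 4.516.
Remaining = 18.57 × (1/2)^4.516 = 18.57 × 0.043706 ≈ 0.81163 μg/mL.

0.812 μg/mL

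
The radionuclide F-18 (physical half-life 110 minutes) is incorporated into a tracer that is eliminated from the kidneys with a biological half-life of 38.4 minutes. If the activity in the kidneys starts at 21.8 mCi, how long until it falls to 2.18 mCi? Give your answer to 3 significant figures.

1/t_eff = 1/t_phys + 1/t_biol = 1/110 + 1/38.4 = 0.035133 per minute.
t_eff = 110 × 38.4 / (110 + 38.4) ≈ 28.464 minutes.
n = log₂(21.8/2.18) ≈ 3.3219; t = 3.3219 × 28.464 ≈ 94.554 minutes.

94.6 minutes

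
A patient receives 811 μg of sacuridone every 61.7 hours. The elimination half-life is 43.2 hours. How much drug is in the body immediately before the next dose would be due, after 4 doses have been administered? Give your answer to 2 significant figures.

The 4 doses were given 246.8, 185.1, 123.4, 61.7 hours ago.
Total = 811·(1/2)^(246.8/43.2) + 811·(1/2)^(185.1/43.2) + 811·(1/2)^(123.4/43.2) + 811·(1/2)^(61.7/43.2)
      = 15.461 + 41.609 + 111.98 + 301.35 ≈ 470.4 μg.

470 μg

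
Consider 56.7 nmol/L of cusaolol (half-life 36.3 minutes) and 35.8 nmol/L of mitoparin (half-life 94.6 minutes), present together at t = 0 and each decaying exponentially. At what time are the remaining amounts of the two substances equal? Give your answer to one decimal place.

Set 56.7·(1/2)^(t/36.3) = 35.8·(1/2)^(t/94.6).
Taking log₂: log₂(56.7/35.8) = t·(1/36.3 − 1/94.6).
log₂(1.5838) = 0.66339; 1/36.3 − 1/94.6 = 0.016977.
t = 0.66339 / 0.016977 ≈ 39.075 minutes.

39.1 minutes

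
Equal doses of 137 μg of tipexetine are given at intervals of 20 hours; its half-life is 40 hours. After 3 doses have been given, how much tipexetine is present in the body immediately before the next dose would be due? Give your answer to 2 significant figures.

The 3 doses were given 60, 40, 20 hours ago.
Total = 137·(1/2)^(60/40) + 137·(1/2)^(40/40) + 137·(1/2)^(20/40)
      = 48.437 + 68.5 + 96.874 ≈ 213.81 μg.

210 μg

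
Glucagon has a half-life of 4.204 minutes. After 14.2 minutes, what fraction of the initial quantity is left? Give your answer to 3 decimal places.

0.096

n = 14.2/4.204 ≈ 3.3777 half-lives.
Fraction remaining = (1/2)^3.3777 ≈ 0.096206.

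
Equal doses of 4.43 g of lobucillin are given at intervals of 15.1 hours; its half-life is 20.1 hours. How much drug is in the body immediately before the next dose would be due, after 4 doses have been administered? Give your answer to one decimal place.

5.7 g

The 4 doses were given 60.4, 45.3, 30.2, 15.1 hours ago.
Total = 4.43·(1/2)^(60.4/20.1) + 4.43·(1/2)^(45.3/20.1) + 4.43·(1/2)^(30.2/20.1) + 4.43·(1/2)^(15.1/20.1)
      = 0.55184 + 0.92889 + 1.5635 + 2.6318 ≈ 5.6761 g.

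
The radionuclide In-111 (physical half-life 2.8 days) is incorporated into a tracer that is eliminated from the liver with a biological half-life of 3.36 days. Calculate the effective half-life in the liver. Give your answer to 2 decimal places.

1.53 days

1/t_eff = 1/t_phys + 1/t_biol = 1/2.8 + 1/3.36 = 0.65476 per day.
t_eff = 2.8 × 3.36 / (2.8 + 3.36) ≈ 1.5273 days.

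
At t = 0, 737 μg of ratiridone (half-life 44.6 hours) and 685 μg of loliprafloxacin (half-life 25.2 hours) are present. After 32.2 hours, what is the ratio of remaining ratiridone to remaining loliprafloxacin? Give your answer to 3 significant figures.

ratiridone: 737 × (1/2)^(32.2/44.6) = 737 × (1/2)^0.72197 ≈ 446.82 μg.
loliprafloxacin: 685 × (1/2)^(32.2/25.2) = 685 × (1/2)^1.2778 ≈ 282.51 μg.
Ratio ≈ 446.82 / 282.51 ≈ 1.5816.

1.58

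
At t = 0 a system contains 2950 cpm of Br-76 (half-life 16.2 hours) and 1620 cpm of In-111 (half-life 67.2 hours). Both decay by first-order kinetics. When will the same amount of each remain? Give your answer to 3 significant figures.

18.5 hours

Set 2950·(1/2)^(t/16.2) = 1620·(1/2)^(t/67.2).
Taking log₂: log₂(2950/1620) = t·(1/16.2 − 1/67.2).
log₂(1.821) = 0.86472; 1/16.2 − 1/67.2 = 0.046847.
t = 0.86472 / 0.046847 ≈ 18.458 hours.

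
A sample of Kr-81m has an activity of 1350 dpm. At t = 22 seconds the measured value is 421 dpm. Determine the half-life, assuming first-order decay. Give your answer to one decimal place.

13.1 seconds

A/A₀ = 421/1350 ≈ 0.31185.
n = log₂(3.2067) ≈ 1.6811 half-lives elapsed in 22 seconds.
t½ = 22/1.6811 ≈ 13.087 seconds.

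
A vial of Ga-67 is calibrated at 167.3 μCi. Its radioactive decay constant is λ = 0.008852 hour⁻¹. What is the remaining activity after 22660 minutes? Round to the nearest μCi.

6 μCi

t½ = ln 2 / λ = 0.69315 / 0.008852 ≈ 78.304 hours.
Convert the elapsed time: 22660 minutes = 377.667 hours.
Number of half-lives: n = 377.667/78.304 ≈ 4.8231.
Remaining = 167.3 × (1/2)^4.8231 = 167.3 × 0.035327 ≈ 5.9102 μCi.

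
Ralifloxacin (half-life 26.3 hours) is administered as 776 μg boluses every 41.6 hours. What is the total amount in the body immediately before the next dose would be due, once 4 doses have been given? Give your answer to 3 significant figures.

384 μg

The 4 doses were given 166.4, 124.8, 83.2, 41.6 hours ago.
Total = 776·(1/2)^(166.4/26.3) + 776·(1/2)^(124.8/26.3) + 776·(1/2)^(83.2/26.3) + 776·(1/2)^(41.6/26.3)
      = 9.666 + 28.933 + 86.607 + 259.24 ≈ 384.45 μg.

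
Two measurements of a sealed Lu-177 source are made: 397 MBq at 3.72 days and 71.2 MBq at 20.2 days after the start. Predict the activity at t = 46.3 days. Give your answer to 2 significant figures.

Over Δt = 20.2 − 3.72 = 16.48 days, the level fell by a factor of 397/71.2 ≈ 5.5758.
n = log₂(5.5758) ≈ 2.4792 half-lives, so t½ = 16.48/2.4792 ≈ 6.6473 days.
From t = 20.2 to t = 46.3: 71.2 × (1/2)^((46.3−20.2)/6.6473) ≈ 4.683 MBq.

4.7 MBq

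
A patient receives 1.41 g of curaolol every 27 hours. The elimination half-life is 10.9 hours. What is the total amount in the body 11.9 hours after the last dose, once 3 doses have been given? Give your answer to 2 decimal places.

0.80 g

The 3 doses were given 65.9, 38.9, 11.9 hours ago.
Total = 1.41·(1/2)^(65.9/10.9) + 1.41·(1/2)^(38.9/10.9) + 1.41·(1/2)^(11.9/10.9)
      = 0.021342 + 0.11882 + 0.66156 ≈ 0.80173 g.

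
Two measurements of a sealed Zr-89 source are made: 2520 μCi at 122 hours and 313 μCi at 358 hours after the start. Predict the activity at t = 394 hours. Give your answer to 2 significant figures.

230 μCi

Over Δt = 358 − 122 = 236 hours, the level fell by a factor of 2520/313 ≈ 8.0511.
n = log₂(8.0511) ≈ 3.0092 half-lives, so t½ = 236/3.0092 ≈ 78.426 hours.
From t = 358 to t = 394: 313 × (1/2)^((394−358)/78.426) ≈ 227.7 μCi.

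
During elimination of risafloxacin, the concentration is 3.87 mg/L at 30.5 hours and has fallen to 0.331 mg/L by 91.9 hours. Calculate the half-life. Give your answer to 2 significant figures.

17 hours

Over Δt = 91.9 − 30.5 = 61.4 hours, the level fell by a factor of 3.87/0.331 ≈ 11.692.
n = log₂(11.692) ≈ 3.5474 half-lives, so t½ = 61.4/3.5474 ≈ 17.308 hours.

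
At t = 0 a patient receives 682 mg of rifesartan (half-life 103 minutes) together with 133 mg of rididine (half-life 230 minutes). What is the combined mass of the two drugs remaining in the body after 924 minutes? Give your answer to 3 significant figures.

9.57 mg

rifesartan: 682 × (1/2)^(924/103) = 682 × (1/2)^8.9709 ≈ 1.3592 mg.
rididine: 133 × (1/2)^(924/230) = 133 × (1/2)^4.0174 ≈ 8.2129 mg.
Total = 1.3592 + 8.2129 ≈ 9.5721 mg.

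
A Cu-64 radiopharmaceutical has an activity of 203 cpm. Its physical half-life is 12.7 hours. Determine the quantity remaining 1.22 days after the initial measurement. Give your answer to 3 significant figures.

Convert the elapsed time: 1.22 days = 29.28 hours.
Number of half-lives: n = 29.28/12.7 ≈ 2.3055.
Remaining = 203 × (1/2)^2.3055 = 203 × 0.20229 ≈ 41.065 cpm.

41.1 cpm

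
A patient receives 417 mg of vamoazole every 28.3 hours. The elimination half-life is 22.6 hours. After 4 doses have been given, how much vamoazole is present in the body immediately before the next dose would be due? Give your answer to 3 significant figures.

The 4 doses were given 113.2, 84.9, 56.6, 28.3 hours ago.
Total = 417·(1/2)^(113.2/22.6) + 417·(1/2)^(84.9/22.6) + 417·(1/2)^(56.6/22.6) + 417·(1/2)^(28.3/22.6)
      = 12.952 + 30.851 + 73.49 + 175.06 ≈ 292.35 mg.

292 mg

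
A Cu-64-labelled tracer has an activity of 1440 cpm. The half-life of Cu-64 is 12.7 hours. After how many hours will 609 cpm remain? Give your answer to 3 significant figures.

Fraction remaining = 609/1440 ≈ 0.42292.
n = log₂(1440/609) = ln(2.3645)/ln 2 ≈ 1.2416 half-lives.
t = n × t½ = 1.2416 × 12.7 ≈ 15.768 hours.

15.8 hours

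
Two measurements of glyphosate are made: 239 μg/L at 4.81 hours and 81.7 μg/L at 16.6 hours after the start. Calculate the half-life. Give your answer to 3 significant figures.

Over Δt = 16.6 − 4.81 = 11.79 hours, the level fell by a factor of 239/81.7 ≈ 2.9253.
n = log₂(2.9253) ≈ 1.5486 half-lives, so t½ = 11.79/1.5486 ≈ 7.6133 hours.

7.61 hours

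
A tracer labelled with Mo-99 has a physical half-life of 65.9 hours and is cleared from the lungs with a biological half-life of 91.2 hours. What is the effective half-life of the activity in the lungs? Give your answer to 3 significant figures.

1/t_eff = 1/t_phys + 1/t_biol = 1/65.9 + 1/91.2 = 0.026139 per hour.
t_eff = 65.9 × 91.2 / (65.9 + 91.2) ≈ 38.256 hours.

38.3 hours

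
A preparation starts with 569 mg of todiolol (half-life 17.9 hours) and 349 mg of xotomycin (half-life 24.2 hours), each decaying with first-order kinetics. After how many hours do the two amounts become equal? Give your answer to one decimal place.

48.5 hours

Set 569·(1/2)^(t/17.9) = 349·(1/2)^(t/24.2).
Taking log₂: log₂(569/349) = t·(1/17.9 − 1/24.2).
log₂(1.6304) = 0.7052; 1/17.9 − 1/24.2 = 0.014544.
t = 0.7052 / 0.014544 ≈ 48.489 hours.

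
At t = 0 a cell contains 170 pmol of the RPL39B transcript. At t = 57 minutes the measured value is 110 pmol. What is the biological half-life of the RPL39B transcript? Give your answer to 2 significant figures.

A/A₀ = 110/170 ≈ 0.64706.
n = log₂(1.5455) ≈ 0.62803 half-lives elapsed in 57 minutes.
t½ = 57/0.62803 ≈ 90.76 minutes.

91 minutes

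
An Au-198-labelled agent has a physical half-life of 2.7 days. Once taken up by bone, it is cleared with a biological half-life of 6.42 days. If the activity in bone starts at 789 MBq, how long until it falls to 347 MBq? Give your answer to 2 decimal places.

2.25 days

1/t_eff = 1/t_phys + 1/t_biol = 1/2.7 + 1/6.42 = 0.52613 per day.
t_eff = 2.7 × 6.42 / (2.7 + 6.42) ≈ 1.9007 days.
n = log₂(789/347) ≈ 1.1851; t = 1.1851 × 1.9007 ≈ 2.2524 days.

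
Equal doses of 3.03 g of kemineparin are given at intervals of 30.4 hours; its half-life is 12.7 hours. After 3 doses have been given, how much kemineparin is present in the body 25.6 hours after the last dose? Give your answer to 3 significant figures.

The 3 doses were given 86.4, 56, 25.6 hours ago.
Total = 3.03·(1/2)^(86.4/12.7) + 3.03·(1/2)^(56/12.7) + 3.03·(1/2)^(25.6/12.7)
      = 0.027133 + 0.14258 + 0.74928 ≈ 0.91899 g.

0.919 g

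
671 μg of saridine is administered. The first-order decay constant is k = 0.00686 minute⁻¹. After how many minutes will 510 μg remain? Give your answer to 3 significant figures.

t½ = ln 2 / k = 0.69315 / 0.00686 ≈ 101.04 minutes.
Fraction remaining = 510/671 ≈ 0.76006.
n = log₂(671/510) = ln(1.3157)/ln 2 ≈ 0.39582 half-lives.
t = n × t½ = 0.39582 × 101.04 ≈ 39.994 minutes.

40.0 minutes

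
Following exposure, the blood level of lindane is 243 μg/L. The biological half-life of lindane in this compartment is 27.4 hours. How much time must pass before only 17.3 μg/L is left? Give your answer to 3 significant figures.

Fraction remaining = 17.3/243 ≈ 0.071193.
n = log₂(243/17.3) = ln(14.046)/ln 2 ≈ 3.8121 half-lives.
t = n × t½ = 3.8121 × 27.4 ≈ 104.45 hours.

104 hours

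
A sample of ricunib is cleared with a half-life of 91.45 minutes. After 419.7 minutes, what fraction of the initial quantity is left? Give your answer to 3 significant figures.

n = 419.7/91.45 ≈ 4.5894 half-lives.
Fraction remaining = (1/2)^4.5894 ≈ 0.041539.

0.0415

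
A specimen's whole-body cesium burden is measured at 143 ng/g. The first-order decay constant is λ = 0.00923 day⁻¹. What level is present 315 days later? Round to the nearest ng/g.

8 ng/g

t½ = ln 2 / λ = 0.69315 / 0.00923 ≈ 75.097 days.
Number of half-lives: n = 315/75.097 ≈ 4.1946.
Remaining = 143 × (1/2)^4.1946 = 143 × 0.054615 ≈ 7.8099 ng/g.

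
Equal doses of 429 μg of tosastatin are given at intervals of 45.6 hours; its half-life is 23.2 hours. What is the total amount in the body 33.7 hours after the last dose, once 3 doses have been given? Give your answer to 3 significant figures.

The 3 doses were given 124.9, 79.3, 33.7 hours ago.
Total = 429·(1/2)^(124.9/23.2) + 429·(1/2)^(79.3/23.2) + 429·(1/2)^(33.7/23.2)
      = 10.276 + 40.133 + 156.74 ≈ 207.15 μg.

207 μg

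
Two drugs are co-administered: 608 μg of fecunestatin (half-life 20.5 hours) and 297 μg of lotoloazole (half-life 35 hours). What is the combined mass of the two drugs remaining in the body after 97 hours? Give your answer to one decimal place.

66.4 μg

fecunestatin: 608 × (1/2)^(97/20.5) = 608 × (1/2)^4.7317 ≈ 22.883 μg.
lotoloazole: 297 × (1/2)^(97/35) = 297 × (1/2)^2.7714 ≈ 43.498 μg.
Total = 22.883 + 43.498 ≈ 66.382 μg.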